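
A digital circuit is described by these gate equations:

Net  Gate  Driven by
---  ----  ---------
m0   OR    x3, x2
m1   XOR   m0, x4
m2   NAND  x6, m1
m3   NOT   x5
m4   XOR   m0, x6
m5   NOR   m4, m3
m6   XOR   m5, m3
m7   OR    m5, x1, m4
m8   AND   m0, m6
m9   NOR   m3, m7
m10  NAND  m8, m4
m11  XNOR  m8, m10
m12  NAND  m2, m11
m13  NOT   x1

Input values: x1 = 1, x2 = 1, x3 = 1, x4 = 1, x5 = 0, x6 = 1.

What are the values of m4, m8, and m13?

m4 = 0  m8 = 1  m13 = 0

m0 = x3 OR x2 = 1 OR 1 = 1
m3 = NOT x5 = NOT 0 = 1
m4 = m0 XOR x6 = 1 XOR 1 = 0
m5 = m4 NOR m3 = 0 NOR 1 = 0
m6 = m5 XOR m3 = 0 XOR 1 = 1
m8 = m0 AND m6 = 1 AND 1 = 1
m13 = NOT x1 = NOT 1 = 0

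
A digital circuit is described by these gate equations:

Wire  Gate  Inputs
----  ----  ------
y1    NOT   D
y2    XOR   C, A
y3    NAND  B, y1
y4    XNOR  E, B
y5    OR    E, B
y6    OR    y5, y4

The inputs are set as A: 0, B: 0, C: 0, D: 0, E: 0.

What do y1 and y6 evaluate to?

y1 = NOT D = NOT 0 = 1
y4 = E XNOR B = 0 XNOR 0 = 1
y5 = E OR B = 0 OR 0 = 0
y6 = y5 OR y4 = 0 OR 1 = 1

y1 = 1, y6 = 1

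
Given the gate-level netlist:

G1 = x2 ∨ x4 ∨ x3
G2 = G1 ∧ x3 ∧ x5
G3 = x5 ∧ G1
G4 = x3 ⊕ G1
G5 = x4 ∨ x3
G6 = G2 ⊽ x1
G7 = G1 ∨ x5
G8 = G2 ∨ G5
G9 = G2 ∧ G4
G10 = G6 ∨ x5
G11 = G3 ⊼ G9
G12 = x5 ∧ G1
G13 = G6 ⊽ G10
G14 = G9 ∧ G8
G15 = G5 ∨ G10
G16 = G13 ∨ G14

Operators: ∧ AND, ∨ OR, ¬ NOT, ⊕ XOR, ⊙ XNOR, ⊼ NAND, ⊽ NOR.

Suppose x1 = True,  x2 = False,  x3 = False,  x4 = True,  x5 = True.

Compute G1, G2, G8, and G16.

G1 = x2 OR x4 OR x3 = False OR True OR False = True
G2 = G1 AND x3 AND x5 = True AND False AND True = False
G4 = x3 XOR G1 = False XOR True = True
G5 = x4 OR x3 = True OR False = True
G6 = G2 NOR x1 = False NOR True = False
G8 = G2 OR G5 = False OR True = True
G9 = G2 AND G4 = False AND True = False
G10 = G6 OR x5 = False OR True = True
G13 = G6 NOR G10 = False NOR True = False
G14 = G9 AND G8 = False AND True = False
G16 = G13 OR G14 = False OR False = False

G1 = True, G2 = False, G8 = True, G16 = False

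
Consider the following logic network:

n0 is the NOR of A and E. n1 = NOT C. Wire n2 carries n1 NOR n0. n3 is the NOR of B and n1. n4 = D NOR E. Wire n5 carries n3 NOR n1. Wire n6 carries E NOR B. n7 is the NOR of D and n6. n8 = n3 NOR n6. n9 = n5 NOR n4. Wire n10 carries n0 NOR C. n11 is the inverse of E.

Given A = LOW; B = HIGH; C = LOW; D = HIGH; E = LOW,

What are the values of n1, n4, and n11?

n1 = HIGH, n4 = LOW, n11 = HIGH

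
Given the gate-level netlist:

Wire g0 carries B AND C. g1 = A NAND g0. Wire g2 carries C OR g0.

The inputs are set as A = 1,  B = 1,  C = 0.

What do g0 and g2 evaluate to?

g0 = B AND C = 1 AND 0 = 0
g2 = C OR g0 = 0 OR 0 = 0

g0 = 0, g2 = 0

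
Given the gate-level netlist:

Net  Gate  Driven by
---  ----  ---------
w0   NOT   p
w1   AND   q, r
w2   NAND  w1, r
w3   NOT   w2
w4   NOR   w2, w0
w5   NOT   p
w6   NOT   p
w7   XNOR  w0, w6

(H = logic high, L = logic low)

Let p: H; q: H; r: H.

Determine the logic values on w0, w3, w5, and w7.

w0 = L, w3 = H, w5 = L, w7 = H

w0 = NOT p = NOT H = L
w1 = q AND r = H AND H = H
w2 = w1 NAND r = H NAND H = L
w3 = NOT w2 = NOT L = H
w5 = NOT p = NOT H = L
w6 = NOT p = NOT H = L
w7 = w0 XNOR w6 = L XNOR L = H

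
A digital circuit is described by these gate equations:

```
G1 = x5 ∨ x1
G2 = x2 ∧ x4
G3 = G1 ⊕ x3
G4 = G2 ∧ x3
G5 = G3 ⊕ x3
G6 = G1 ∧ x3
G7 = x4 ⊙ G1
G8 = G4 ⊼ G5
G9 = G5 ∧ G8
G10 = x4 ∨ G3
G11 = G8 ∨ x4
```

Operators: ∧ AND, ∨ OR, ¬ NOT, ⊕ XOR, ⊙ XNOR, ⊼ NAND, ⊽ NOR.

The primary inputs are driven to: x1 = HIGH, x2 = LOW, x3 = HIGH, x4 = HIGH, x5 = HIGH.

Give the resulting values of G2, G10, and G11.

G1 = x5 OR x1 = HIGH OR HIGH = HIGH
G2 = x2 AND x4 = LOW AND HIGH = LOW
G3 = G1 XOR x3 = HIGH XOR HIGH = LOW
G4 = G2 AND x3 = LOW AND HIGH = LOW
G5 = G3 XOR x3 = LOW XOR HIGH = HIGH
G8 = G4 NAND G5 = LOW NAND HIGH = HIGH
G10 = x4 OR G3 = HIGH OR LOW = HIGH
G11 = G8 OR x4 = HIGH OR HIGH = HIGH

G2 = LOW, G10 = HIGH, G11 = HIGH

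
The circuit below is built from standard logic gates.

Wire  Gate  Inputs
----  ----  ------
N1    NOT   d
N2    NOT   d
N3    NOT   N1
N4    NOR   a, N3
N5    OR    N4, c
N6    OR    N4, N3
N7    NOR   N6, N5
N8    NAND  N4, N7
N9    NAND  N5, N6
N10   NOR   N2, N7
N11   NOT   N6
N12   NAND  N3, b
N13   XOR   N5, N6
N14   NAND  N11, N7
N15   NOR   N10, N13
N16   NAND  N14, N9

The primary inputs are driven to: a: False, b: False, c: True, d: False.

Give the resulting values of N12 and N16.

N1 = NOT d = NOT False = True
N3 = NOT N1 = NOT True = False
N4 = a NOR N3 = False NOR False = True
N5 = N4 OR c = True OR True = True
N6 = N4 OR N3 = True OR False = True
N7 = N6 NOR N5 = True NOR True = False
N9 = N5 NAND N6 = True NAND True = False
N11 = NOT N6 = NOT True = False
N12 = N3 NAND b = False NAND False = True
N14 = N11 NAND N7 = False NAND False = True
N16 = N14 NAND N9 = True NAND False = True

N12 = True  N16 = True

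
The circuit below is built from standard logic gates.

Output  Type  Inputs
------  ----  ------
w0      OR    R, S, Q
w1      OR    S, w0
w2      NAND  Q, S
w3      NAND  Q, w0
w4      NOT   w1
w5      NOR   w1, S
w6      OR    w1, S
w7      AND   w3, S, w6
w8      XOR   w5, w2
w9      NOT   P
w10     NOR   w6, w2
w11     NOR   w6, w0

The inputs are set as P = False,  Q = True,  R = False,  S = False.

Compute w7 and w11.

w7 = False  w11 = False

w0 = R OR S OR Q = False OR False OR True = True
w1 = S OR w0 = False OR True = True
w3 = Q NAND w0 = True NAND True = False
w6 = w1 OR S = True OR False = True
w7 = w3 AND S AND w6 = False AND False AND True = False
w11 = w6 NOR w0 = True NOR True = False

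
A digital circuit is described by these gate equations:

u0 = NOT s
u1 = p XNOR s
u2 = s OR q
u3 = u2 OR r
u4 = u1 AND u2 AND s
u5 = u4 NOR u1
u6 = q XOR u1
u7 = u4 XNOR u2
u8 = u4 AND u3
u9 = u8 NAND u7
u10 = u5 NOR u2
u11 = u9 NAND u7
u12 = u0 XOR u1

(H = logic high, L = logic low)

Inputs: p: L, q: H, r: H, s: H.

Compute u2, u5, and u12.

u2 = H; u5 = H; u12 = L

u0 = NOT s = NOT H = L
u1 = p XNOR s = L XNOR H = L
u2 = s OR q = H OR H = H
u4 = u1 AND u2 AND s = L AND H AND H = L
u5 = u4 NOR u1 = L NOR L = H
u12 = u0 XOR u1 = L XOR L = L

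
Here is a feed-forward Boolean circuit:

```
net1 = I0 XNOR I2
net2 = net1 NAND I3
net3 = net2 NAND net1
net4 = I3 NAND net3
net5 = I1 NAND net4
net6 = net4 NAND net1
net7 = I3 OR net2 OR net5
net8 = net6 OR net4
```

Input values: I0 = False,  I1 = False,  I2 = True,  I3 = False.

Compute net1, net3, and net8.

net1 = I0 XNOR I2 = False XNOR True = False
net2 = net1 NAND I3 = False NAND False = True
net3 = net2 NAND net1 = True NAND False = True
net4 = I3 NAND net3 = False NAND True = True
net6 = net4 NAND net1 = True NAND False = True
net8 = net6 OR net4 = True OR True = True

net1 = False, net3 = True, net8 = True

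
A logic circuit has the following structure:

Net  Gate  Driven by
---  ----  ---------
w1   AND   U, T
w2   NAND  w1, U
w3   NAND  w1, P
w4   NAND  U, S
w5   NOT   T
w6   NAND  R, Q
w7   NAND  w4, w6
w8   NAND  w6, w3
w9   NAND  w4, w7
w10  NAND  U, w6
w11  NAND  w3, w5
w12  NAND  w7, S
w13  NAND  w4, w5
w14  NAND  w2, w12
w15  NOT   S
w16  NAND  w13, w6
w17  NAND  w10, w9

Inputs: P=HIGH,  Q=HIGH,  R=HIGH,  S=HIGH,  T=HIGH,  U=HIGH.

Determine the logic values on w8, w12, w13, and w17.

w1 = U AND T = HIGH AND HIGH = HIGH
w3 = w1 NAND P = HIGH NAND HIGH = LOW
w4 = U NAND S = HIGH NAND HIGH = LOW
w5 = NOT T = NOT HIGH = LOW
w6 = R NAND Q = HIGH NAND HIGH = LOW
w7 = w4 NAND w6 = LOW NAND LOW = HIGH
w8 = w6 NAND w3 = LOW NAND LOW = HIGH
w9 = w4 NAND w7 = LOW NAND HIGH = HIGH
w10 = U NAND w6 = HIGH NAND LOW = HIGH
w12 = w7 NAND S = HIGH NAND HIGH = LOW
w13 = w4 NAND w5 = LOW NAND LOW = HIGH
w17 = w10 NAND w9 = HIGH NAND HIGH = LOW

w8 = HIGH, w12 = LOW, w13 = HIGH, w17 = LOW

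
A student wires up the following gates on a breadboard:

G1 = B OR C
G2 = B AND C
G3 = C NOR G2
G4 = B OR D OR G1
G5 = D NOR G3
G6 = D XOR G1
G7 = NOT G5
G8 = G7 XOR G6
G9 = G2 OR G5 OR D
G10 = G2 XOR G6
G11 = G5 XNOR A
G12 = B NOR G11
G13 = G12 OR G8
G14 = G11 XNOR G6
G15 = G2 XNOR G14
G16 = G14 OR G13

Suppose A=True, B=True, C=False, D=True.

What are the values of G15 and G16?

G1 = B OR C = True OR False = True
G2 = B AND C = True AND False = False
G3 = C NOR G2 = False NOR False = True
G5 = D NOR G3 = True NOR True = False
G6 = D XOR G1 = True XOR True = False
G7 = NOT G5 = NOT False = True
G8 = G7 XOR G6 = True XOR False = True
G11 = G5 XNOR A = False XNOR True = False
G12 = B NOR G11 = True NOR False = False
G13 = G12 OR G8 = False OR True = True
G14 = G11 XNOR G6 = False XNOR False = True
G15 = G2 XNOR G14 = False XNOR True = False
G16 = G14 OR G13 = True OR True = True

G15 = False  G16 = True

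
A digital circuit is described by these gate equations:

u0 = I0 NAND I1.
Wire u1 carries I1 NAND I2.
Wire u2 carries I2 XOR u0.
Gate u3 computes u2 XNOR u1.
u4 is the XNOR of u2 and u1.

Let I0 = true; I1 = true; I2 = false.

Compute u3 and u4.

u0 = I0 NAND I1 = true NAND true = false
u1 = I1 NAND I2 = true NAND false = true
u2 = I2 XOR u0 = false XOR false = false
u3 = u2 XNOR u1 = false XNOR true = false
u4 = u2 XNOR u1 = false XNOR true = false

u3 = false, u4 = false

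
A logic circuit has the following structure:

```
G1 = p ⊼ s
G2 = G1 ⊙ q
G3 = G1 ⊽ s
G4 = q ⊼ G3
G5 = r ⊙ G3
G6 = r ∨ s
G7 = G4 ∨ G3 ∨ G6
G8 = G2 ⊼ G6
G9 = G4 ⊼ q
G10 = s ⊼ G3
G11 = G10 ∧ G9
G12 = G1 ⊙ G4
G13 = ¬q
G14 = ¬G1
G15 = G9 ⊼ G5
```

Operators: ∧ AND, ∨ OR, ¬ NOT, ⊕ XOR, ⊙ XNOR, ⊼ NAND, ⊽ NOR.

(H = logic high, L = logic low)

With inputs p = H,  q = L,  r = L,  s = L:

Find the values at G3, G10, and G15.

G3 = L  G10 = H  G15 = L

G1 = p NAND s = H NAND L = H
G3 = G1 NOR s = H NOR L = L
G4 = q NAND G3 = L NAND L = H
G5 = r XNOR G3 = L XNOR L = H
G9 = G4 NAND q = H NAND L = H
G10 = s NAND G3 = L NAND L = H
G15 = G9 NAND G5 = H NAND H = L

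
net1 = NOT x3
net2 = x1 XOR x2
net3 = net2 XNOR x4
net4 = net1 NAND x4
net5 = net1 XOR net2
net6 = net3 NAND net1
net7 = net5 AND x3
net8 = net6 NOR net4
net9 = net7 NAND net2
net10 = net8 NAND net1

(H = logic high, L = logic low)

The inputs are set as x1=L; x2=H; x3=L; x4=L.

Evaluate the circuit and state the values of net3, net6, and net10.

net1 = NOT x3 = NOT L = H
net2 = x1 XOR x2 = L XOR H = H
net3 = net2 XNOR x4 = H XNOR L = L
net4 = net1 NAND x4 = H NAND L = H
net6 = net3 NAND net1 = L NAND H = H
net8 = net6 NOR net4 = H NOR H = L
net10 = net8 NAND net1 = L NAND H = H

net3 = L  net6 = H  net10 = H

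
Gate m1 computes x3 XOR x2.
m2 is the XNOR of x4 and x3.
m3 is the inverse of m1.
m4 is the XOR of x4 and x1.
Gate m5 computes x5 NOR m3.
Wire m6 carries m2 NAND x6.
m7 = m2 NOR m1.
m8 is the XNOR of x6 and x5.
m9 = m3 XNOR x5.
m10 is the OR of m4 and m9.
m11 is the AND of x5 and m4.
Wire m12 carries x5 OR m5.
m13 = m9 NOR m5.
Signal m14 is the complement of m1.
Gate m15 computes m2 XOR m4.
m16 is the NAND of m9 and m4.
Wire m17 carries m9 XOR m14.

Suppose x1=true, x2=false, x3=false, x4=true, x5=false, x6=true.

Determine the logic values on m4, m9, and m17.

m4 = false  m9 = false  m17 = true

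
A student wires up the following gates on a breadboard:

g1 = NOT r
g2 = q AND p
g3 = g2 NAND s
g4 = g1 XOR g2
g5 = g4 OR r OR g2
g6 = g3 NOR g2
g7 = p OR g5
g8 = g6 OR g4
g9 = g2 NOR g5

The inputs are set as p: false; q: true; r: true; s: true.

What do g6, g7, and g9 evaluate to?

g6 = false, g7 = true, g9 = false

g1 = NOT r = NOT true = false
g2 = q AND p = true AND false = false
g3 = g2 NAND s = false NAND true = true
g4 = g1 XOR g2 = false XOR false = false
g5 = g4 OR r OR g2 = false OR true OR false = true
g6 = g3 NOR g2 = true NOR false = false
g7 = p OR g5 = false OR true = true
g9 = g2 NOR g5 = false NOR true = false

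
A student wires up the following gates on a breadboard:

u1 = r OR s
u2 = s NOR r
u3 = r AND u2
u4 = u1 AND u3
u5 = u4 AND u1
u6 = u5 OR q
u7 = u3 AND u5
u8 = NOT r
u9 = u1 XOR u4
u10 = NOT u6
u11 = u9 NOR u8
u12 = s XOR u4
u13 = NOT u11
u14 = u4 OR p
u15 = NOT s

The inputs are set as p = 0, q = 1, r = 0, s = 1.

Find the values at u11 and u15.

u1 = r OR s = 0 OR 1 = 1
u2 = s NOR r = 1 NOR 0 = 0
u3 = r AND u2 = 0 AND 0 = 0
u4 = u1 AND u3 = 1 AND 0 = 0
u8 = NOT r = NOT 0 = 1
u9 = u1 XOR u4 = 1 XOR 0 = 1
u11 = u9 NOR u8 = 1 NOR 1 = 0
u15 = NOT s = NOT 1 = 0

u11 = 0  u15 = 0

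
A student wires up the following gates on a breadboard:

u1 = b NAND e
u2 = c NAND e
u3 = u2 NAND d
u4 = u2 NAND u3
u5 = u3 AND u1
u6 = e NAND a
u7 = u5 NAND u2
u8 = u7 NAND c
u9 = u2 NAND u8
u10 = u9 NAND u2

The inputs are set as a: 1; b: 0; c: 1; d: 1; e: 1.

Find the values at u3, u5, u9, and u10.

u3 = 1; u5 = 1; u9 = 1; u10 = 1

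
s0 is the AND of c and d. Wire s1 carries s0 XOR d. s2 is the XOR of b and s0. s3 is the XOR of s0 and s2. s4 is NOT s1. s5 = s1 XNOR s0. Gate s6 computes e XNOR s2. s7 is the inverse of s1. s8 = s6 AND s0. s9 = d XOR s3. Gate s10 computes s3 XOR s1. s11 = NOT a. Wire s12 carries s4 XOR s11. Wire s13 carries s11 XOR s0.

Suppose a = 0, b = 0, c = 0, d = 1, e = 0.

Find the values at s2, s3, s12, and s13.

s0 = c AND d = 0 AND 1 = 0
s1 = s0 XOR d = 0 XOR 1 = 1
s2 = b XOR s0 = 0 XOR 0 = 0
s3 = s0 XOR s2 = 0 XOR 0 = 0
s4 = NOT s1 = NOT 1 = 0
s11 = NOT a = NOT 0 = 1
s12 = s4 XOR s11 = 0 XOR 1 = 1
s13 = s11 XOR s0 = 1 XOR 0 = 1

s2 = 0, s3 = 0, s12 = 1, s13 = 1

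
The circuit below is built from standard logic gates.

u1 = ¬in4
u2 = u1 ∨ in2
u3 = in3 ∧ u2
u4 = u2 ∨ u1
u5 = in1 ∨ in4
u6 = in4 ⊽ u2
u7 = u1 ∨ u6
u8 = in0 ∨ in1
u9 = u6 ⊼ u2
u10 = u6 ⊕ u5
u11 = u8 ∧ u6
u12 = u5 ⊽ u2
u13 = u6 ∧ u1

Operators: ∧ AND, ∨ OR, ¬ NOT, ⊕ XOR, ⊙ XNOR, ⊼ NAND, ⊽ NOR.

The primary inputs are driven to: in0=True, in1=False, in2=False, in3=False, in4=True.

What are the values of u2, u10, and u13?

u1 = NOT in4 = NOT True = False
u2 = u1 OR in2 = False OR False = False
u5 = in1 OR in4 = False OR True = True
u6 = in4 NOR u2 = True NOR False = False
u10 = u6 XOR u5 = False XOR True = True
u13 = u6 AND u1 = False AND False = False

u2 = False, u10 = True, u13 = False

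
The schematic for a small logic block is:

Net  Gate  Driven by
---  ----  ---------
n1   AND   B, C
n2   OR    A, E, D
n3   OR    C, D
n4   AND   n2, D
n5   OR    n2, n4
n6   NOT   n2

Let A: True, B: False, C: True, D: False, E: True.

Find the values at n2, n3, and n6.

n2 = True  n3 = True  n6 = False

n2 = A OR E OR D = True OR True OR False = True
n3 = C OR D = True OR False = True
n6 = NOT n2 = NOT True = False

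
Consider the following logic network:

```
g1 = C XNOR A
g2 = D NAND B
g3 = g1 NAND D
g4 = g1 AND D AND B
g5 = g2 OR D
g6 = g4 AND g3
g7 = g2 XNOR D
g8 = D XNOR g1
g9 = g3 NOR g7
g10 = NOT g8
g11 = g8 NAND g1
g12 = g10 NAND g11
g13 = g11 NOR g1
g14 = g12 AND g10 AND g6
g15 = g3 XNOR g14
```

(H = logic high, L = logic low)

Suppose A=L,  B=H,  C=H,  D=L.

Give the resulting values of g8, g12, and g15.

g8 = H, g12 = H, g15 = L

g1 = C XNOR A = H XNOR L = L
g3 = g1 NAND D = L NAND L = H
g4 = g1 AND D AND B = L AND L AND H = L
g6 = g4 AND g3 = L AND H = L
g8 = D XNOR g1 = L XNOR L = H
g10 = NOT g8 = NOT H = L
g11 = g8 NAND g1 = H NAND L = H
g12 = g10 NAND g11 = L NAND H = H
g14 = g12 AND g10 AND g6 = H AND L AND L = L
g15 = g3 XNOR g14 = H XNOR L = L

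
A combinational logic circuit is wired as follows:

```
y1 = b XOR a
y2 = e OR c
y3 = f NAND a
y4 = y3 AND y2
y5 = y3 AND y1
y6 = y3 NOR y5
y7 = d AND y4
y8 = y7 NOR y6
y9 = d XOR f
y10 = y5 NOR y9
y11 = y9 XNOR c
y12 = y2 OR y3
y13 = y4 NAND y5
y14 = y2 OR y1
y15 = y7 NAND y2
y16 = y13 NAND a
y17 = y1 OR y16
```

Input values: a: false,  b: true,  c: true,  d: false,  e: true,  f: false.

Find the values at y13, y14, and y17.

y13 = false, y14 = true, y17 = true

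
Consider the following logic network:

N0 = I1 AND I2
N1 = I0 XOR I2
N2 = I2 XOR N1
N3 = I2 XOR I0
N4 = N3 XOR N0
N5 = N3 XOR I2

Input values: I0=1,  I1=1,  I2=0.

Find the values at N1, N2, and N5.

N1 = I0 XOR I2 = 1 XOR 0 = 1
N2 = I2 XOR N1 = 0 XOR 1 = 1
N3 = I2 XOR I0 = 0 XOR 1 = 1
N5 = N3 XOR I2 = 1 XOR 0 = 1

N1 = 1, N2 = 1, N5 = 1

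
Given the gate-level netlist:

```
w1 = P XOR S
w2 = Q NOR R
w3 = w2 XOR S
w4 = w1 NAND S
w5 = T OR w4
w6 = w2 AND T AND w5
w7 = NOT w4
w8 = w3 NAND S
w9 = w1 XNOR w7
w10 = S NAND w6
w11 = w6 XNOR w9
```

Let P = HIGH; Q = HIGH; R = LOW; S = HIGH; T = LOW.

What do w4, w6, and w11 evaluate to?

w1 = P XOR S = HIGH XOR HIGH = LOW
w2 = Q NOR R = HIGH NOR LOW = LOW
w4 = w1 NAND S = LOW NAND HIGH = HIGH
w5 = T OR w4 = LOW OR HIGH = HIGH
w6 = w2 AND T AND w5 = LOW AND LOW AND HIGH = LOW
w7 = NOT w4 = NOT HIGH = LOW
w9 = w1 XNOR w7 = LOW XNOR LOW = HIGH
w11 = w6 XNOR w9 = LOW XNOR HIGH = LOW

w4 = HIGH; w6 = LOW; w11 = LOW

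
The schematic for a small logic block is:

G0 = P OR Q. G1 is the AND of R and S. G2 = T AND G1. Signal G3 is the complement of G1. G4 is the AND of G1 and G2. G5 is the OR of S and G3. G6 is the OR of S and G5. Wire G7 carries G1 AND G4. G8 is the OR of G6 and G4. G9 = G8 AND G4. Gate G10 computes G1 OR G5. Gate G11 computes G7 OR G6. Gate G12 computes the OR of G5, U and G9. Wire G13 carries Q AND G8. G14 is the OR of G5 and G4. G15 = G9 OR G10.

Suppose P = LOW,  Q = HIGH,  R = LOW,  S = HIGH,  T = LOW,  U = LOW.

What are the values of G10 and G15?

G10 = HIGH, G15 = HIGH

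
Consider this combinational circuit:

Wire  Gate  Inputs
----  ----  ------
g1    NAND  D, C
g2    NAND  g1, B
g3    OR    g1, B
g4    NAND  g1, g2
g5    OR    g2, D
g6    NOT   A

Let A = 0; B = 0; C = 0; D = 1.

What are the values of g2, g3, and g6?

g2 = 1  g3 = 1  g6 = 1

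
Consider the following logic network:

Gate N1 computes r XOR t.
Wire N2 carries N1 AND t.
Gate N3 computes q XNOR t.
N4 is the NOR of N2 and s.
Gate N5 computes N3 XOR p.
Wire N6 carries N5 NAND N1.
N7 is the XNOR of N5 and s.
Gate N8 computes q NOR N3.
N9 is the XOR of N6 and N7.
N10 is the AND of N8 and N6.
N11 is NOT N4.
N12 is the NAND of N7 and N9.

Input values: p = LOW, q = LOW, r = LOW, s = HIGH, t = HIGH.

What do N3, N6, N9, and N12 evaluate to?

N3 = LOW, N6 = HIGH, N9 = HIGH, N12 = HIGH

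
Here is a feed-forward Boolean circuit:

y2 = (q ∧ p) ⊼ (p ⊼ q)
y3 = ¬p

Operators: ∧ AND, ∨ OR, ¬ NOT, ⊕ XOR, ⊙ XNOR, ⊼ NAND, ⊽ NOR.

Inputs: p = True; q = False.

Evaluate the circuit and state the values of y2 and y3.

y2 = True, y3 = False

y2 = (False ∧ True) ⊼ (True ⊼ False) = True
y3 = ¬True = False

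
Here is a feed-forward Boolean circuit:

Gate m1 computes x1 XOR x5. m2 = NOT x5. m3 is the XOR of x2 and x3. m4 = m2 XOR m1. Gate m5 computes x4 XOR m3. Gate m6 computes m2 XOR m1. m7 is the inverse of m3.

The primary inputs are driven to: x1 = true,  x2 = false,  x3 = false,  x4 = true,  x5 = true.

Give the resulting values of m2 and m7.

m2 = NOT x5 = NOT true = false
m3 = x2 XOR x3 = false XOR false = false
m7 = NOT m3 = NOT false = true

m2 = false, m7 = true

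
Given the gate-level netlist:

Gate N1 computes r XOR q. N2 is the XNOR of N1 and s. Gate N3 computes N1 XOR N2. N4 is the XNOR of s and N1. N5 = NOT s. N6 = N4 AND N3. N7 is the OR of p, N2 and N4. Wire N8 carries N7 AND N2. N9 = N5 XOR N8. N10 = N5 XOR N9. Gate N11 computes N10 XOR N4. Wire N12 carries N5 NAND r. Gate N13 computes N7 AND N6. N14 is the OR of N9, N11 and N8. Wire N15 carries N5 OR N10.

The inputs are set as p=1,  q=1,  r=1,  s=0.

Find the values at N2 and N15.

N1 = r XOR q = 1 XOR 1 = 0
N2 = N1 XNOR s = 0 XNOR 0 = 1
N4 = s XNOR N1 = 0 XNOR 0 = 1
N5 = NOT s = NOT 0 = 1
N7 = p OR N2 OR N4 = 1 OR 1 OR 1 = 1
N8 = N7 AND N2 = 1 AND 1 = 1
N9 = N5 XOR N8 = 1 XOR 1 = 0
N10 = N5 XOR N9 = 1 XOR 0 = 1
N15 = N5 OR N10 = 1 OR 1 = 1

N2 = 1, N15 = 1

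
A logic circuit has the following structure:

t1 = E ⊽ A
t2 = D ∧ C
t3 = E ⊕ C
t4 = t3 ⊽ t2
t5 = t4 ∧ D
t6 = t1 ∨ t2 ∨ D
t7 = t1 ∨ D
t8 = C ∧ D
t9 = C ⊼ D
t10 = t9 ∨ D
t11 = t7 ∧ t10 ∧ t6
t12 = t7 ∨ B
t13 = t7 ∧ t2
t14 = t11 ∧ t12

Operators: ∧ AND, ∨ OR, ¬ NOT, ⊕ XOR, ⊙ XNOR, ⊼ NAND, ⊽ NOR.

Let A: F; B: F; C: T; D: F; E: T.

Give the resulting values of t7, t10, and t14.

t1 = E NOR A = T NOR F = F
t2 = D AND C = F AND T = F
t6 = t1 OR t2 OR D = F OR F OR F = F
t7 = t1 OR D = F OR F = F
t9 = C NAND D = T NAND F = T
t10 = t9 OR D = T OR F = T
t11 = t7 AND t10 AND t6 = F AND T AND F = F
t12 = t7 OR B = F OR F = F
t14 = t11 AND t12 = F AND F = F

t7 = F  t10 = T  t14 = F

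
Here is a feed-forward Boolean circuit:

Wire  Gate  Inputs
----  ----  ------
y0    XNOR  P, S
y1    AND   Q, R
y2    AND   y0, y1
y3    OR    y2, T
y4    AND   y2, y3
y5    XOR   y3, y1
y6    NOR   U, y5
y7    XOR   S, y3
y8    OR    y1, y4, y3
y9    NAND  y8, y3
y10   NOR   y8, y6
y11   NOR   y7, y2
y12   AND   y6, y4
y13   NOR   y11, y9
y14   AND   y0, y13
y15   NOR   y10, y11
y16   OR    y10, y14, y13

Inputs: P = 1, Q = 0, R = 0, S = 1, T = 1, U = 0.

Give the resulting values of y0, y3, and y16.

y0 = P XNOR S = 1 XNOR 1 = 1
y1 = Q AND R = 0 AND 0 = 0
y2 = y0 AND y1 = 1 AND 0 = 0
y3 = y2 OR T = 0 OR 1 = 1
y4 = y2 AND y3 = 0 AND 1 = 0
y5 = y3 XOR y1 = 1 XOR 0 = 1
y6 = U NOR y5 = 0 NOR 1 = 0
y7 = S XOR y3 = 1 XOR 1 = 0
y8 = y1 OR y4 OR y3 = 0 OR 0 OR 1 = 1
y9 = y8 NAND y3 = 1 NAND 1 = 0
y10 = y8 NOR y6 = 1 NOR 0 = 0
y11 = y7 NOR y2 = 0 NOR 0 = 1
y13 = y11 NOR y9 = 1 NOR 0 = 0
y14 = y0 AND y13 = 1 AND 0 = 0
y16 = y10 OR y14 OR y13 = 0 OR 0 OR 0 = 0

y0 = 1, y3 = 1, y16 = 0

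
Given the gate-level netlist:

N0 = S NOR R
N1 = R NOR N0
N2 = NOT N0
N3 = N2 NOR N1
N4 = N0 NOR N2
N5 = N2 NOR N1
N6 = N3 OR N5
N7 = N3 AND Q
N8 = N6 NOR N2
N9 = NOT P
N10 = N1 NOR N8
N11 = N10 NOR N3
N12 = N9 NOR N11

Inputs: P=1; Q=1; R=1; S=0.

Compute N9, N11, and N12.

N0 = S NOR R = 0 NOR 1 = 0
N1 = R NOR N0 = 1 NOR 0 = 0
N2 = NOT N0 = NOT 0 = 1
N3 = N2 NOR N1 = 1 NOR 0 = 0
N5 = N2 NOR N1 = 1 NOR 0 = 0
N6 = N3 OR N5 = 0 OR 0 = 0
N8 = N6 NOR N2 = 0 NOR 1 = 0
N9 = NOT P = NOT 1 = 0
N10 = N1 NOR N8 = 0 NOR 0 = 1
N11 = N10 NOR N3 = 1 NOR 0 = 0
N12 = N9 NOR N11 = 0 NOR 0 = 1

N9 = 0  N11 = 0  N12 = 1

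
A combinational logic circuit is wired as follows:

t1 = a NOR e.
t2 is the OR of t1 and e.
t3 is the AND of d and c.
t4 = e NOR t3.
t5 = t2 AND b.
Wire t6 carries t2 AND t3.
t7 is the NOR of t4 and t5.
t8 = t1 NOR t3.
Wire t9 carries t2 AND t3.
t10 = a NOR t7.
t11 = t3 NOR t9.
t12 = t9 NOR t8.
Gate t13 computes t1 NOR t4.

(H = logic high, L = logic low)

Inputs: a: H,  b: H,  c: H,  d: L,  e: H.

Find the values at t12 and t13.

t1 = a NOR e = H NOR H = L
t2 = t1 OR e = L OR H = H
t3 = d AND c = L AND H = L
t4 = e NOR t3 = H NOR L = L
t8 = t1 NOR t3 = L NOR L = H
t9 = t2 AND t3 = H AND L = L
t12 = t9 NOR t8 = L NOR H = L
t13 = t1 NOR t4 = L NOR L = H

t12 = L  t13 = H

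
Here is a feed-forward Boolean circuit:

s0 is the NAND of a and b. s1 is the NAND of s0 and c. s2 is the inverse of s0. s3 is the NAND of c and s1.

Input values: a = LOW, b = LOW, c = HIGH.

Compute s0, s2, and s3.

s0 = a NAND b = LOW NAND LOW = HIGH
s1 = s0 NAND c = HIGH NAND HIGH = LOW
s2 = NOT s0 = NOT HIGH = LOW
s3 = c NAND s1 = HIGH NAND LOW = HIGH

s0 = HIGH; s2 = LOW; s3 = HIGH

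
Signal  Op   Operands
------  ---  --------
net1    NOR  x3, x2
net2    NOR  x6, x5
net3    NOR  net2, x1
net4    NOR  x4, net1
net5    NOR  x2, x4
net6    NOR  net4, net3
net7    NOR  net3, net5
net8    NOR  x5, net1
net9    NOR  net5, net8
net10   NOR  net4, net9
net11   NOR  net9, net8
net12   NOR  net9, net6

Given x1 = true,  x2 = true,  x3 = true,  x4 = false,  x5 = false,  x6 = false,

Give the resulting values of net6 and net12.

net6 = false  net12 = true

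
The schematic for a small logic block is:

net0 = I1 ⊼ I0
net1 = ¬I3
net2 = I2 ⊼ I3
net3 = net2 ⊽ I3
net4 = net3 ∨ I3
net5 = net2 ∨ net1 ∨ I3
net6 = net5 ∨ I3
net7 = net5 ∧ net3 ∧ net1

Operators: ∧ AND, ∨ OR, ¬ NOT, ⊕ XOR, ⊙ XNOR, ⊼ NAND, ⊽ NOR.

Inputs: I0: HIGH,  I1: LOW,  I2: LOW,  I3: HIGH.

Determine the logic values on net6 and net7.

net6 = HIGH, net7 = LOW

net1 = NOT I3 = NOT HIGH = LOW
net2 = I2 NAND I3 = LOW NAND HIGH = HIGH
net3 = net2 NOR I3 = HIGH NOR HIGH = LOW
net5 = net2 OR net1 OR I3 = HIGH OR LOW OR HIGH = HIGH
net6 = net5 OR I3 = HIGH OR HIGH = HIGH
net7 = net5 AND net3 AND net1 = HIGH AND LOW AND LOW = LOW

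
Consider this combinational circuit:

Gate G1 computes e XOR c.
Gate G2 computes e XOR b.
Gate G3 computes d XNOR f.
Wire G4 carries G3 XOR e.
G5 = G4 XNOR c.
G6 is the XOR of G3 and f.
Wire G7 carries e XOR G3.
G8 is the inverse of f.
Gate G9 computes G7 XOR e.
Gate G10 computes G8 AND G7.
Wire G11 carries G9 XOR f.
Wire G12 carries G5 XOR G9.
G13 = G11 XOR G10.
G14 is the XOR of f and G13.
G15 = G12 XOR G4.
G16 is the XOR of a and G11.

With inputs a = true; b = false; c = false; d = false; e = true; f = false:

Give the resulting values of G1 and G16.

G1 = e XOR c = true XOR false = true
G3 = d XNOR f = false XNOR false = true
G7 = e XOR G3 = true XOR true = false
G9 = G7 XOR e = false XOR true = true
G11 = G9 XOR f = true XOR false = true
G16 = a XOR G11 = true XOR true = false

G1 = true, G16 = false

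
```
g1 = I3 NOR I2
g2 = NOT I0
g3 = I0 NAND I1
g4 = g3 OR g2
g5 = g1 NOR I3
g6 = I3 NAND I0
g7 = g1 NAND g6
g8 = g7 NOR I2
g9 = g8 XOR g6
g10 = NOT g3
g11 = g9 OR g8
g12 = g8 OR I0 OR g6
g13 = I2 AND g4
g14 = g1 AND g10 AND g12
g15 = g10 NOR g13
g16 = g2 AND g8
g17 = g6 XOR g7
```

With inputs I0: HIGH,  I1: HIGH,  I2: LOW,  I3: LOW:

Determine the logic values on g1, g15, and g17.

g1 = I3 NOR I2 = LOW NOR LOW = HIGH
g2 = NOT I0 = NOT HIGH = LOW
g3 = I0 NAND I1 = HIGH NAND HIGH = LOW
g4 = g3 OR g2 = LOW OR LOW = LOW
g6 = I3 NAND I0 = LOW NAND HIGH = HIGH
g7 = g1 NAND g6 = HIGH NAND HIGH = LOW
g10 = NOT g3 = NOT LOW = HIGH
g13 = I2 AND g4 = LOW AND LOW = LOW
g15 = g10 NOR g13 = HIGH NOR LOW = LOW
g17 = g6 XOR g7 = HIGH XOR LOW = HIGH

g1 = HIGH, g15 = LOW, g17 = HIGH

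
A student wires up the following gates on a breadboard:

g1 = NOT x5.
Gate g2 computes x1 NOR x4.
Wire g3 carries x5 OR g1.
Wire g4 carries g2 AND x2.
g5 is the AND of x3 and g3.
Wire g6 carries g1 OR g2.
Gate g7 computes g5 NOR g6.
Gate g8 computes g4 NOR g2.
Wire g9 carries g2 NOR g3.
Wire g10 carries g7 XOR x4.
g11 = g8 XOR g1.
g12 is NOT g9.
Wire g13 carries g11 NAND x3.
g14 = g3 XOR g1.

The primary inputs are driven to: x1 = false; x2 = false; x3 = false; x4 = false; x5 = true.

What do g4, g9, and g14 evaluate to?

g1 = NOT x5 = NOT true = false
g2 = x1 NOR x4 = false NOR false = true
g3 = x5 OR g1 = true OR false = true
g4 = g2 AND x2 = true AND false = false
g9 = g2 NOR g3 = true NOR true = false
g14 = g3 XOR g1 = true XOR false = true

g4 = false, g9 = false, g14 = true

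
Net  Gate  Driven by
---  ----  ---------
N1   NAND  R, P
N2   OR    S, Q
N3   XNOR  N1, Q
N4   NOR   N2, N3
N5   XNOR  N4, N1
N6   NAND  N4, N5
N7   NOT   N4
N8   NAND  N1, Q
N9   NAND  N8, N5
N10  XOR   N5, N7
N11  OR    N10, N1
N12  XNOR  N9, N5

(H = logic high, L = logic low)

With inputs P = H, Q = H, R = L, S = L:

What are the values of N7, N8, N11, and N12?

N1 = R NAND P = L NAND H = H
N2 = S OR Q = L OR H = H
N3 = N1 XNOR Q = H XNOR H = H
N4 = N2 NOR N3 = H NOR H = L
N5 = N4 XNOR N1 = L XNOR H = L
N7 = NOT N4 = NOT L = H
N8 = N1 NAND Q = H NAND H = L
N9 = N8 NAND N5 = L NAND L = H
N10 = N5 XOR N7 = L XOR H = H
N11 = N10 OR N1 = H OR H = H
N12 = N9 XNOR N5 = H XNOR L = L

N7 = H  N8 = L  N11 = H  N12 = L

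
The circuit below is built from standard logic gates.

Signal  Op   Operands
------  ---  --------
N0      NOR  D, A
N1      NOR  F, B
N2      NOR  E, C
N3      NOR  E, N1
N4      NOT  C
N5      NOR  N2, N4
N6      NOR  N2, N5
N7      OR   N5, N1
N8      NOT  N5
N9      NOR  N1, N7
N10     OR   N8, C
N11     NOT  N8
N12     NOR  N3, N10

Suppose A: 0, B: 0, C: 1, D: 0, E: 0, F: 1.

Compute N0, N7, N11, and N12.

N0 = 1  N7 = 1  N11 = 1  N12 = 0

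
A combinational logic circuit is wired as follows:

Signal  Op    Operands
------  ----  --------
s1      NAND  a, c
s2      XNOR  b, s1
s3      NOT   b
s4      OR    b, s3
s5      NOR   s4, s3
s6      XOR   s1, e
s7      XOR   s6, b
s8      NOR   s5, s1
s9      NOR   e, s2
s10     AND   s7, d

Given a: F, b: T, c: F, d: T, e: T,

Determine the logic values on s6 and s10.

s1 = a NAND c = F NAND F = T
s6 = s1 XOR e = T XOR T = F
s7 = s6 XOR b = F XOR T = T
s10 = s7 AND d = T AND T = T

s6 = F, s10 = T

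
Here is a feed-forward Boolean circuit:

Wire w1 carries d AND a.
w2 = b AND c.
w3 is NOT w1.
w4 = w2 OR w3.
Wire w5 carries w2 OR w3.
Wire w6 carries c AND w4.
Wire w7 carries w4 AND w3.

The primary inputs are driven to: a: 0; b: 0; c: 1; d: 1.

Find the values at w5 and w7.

w5 = 1, w7 = 1

w1 = d AND a = 1 AND 0 = 0
w2 = b AND c = 0 AND 1 = 0
w3 = NOT w1 = NOT 0 = 1
w4 = w2 OR w3 = 0 OR 1 = 1
w5 = w2 OR w3 = 0 OR 1 = 1
w7 = w4 AND w3 = 1 AND 1 = 1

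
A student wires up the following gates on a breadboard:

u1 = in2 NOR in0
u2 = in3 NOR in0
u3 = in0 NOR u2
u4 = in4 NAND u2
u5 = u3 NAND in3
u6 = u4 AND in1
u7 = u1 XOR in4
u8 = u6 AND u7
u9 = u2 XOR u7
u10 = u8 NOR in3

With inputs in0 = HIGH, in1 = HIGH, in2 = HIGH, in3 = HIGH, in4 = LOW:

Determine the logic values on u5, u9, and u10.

u1 = in2 NOR in0 = HIGH NOR HIGH = LOW
u2 = in3 NOR in0 = HIGH NOR HIGH = LOW
u3 = in0 NOR u2 = HIGH NOR LOW = LOW
u4 = in4 NAND u2 = LOW NAND LOW = HIGH
u5 = u3 NAND in3 = LOW NAND HIGH = HIGH
u6 = u4 AND in1 = HIGH AND HIGH = HIGH
u7 = u1 XOR in4 = LOW XOR LOW = LOW
u8 = u6 AND u7 = HIGH AND LOW = LOW
u9 = u2 XOR u7 = LOW XOR LOW = LOW
u10 = u8 NOR in3 = LOW NOR HIGH = LOW

u5 = HIGH; u9 = LOW; u10 = LOW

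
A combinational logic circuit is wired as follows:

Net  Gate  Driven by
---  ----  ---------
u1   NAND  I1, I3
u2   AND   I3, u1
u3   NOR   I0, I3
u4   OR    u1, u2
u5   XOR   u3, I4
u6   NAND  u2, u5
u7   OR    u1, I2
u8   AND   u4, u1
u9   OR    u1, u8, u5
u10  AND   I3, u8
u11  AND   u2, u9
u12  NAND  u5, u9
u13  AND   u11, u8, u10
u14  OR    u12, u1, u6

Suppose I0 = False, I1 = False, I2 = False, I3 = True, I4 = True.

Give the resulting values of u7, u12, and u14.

u7 = True  u12 = False  u14 = True

u1 = I1 NAND I3 = False NAND True = True
u2 = I3 AND u1 = True AND True = True
u3 = I0 NOR I3 = False NOR True = False
u4 = u1 OR u2 = True OR True = True
u5 = u3 XOR I4 = False XOR True = True
u6 = u2 NAND u5 = True NAND True = False
u7 = u1 OR I2 = True OR False = True
u8 = u4 AND u1 = True AND True = True
u9 = u1 OR u8 OR u5 = True OR True OR True = True
u12 = u5 NAND u9 = True NAND True = False
u14 = u12 OR u1 OR u6 = False OR True OR False = True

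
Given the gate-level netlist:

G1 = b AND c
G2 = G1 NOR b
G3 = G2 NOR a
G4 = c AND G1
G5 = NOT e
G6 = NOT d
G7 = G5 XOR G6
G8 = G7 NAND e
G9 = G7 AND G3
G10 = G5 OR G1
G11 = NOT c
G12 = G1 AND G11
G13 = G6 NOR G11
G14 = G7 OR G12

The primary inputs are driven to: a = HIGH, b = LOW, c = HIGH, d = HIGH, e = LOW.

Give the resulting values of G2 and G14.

G2 = HIGH, G14 = HIGH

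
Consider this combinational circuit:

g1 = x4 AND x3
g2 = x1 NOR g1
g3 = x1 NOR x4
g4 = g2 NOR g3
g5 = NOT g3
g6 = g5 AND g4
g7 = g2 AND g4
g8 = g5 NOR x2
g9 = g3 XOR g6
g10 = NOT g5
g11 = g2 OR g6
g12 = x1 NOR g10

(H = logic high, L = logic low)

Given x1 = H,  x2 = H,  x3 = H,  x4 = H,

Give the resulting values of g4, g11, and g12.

g1 = x4 AND x3 = H AND H = H
g2 = x1 NOR g1 = H NOR H = L
g3 = x1 NOR x4 = H NOR H = L
g4 = g2 NOR g3 = L NOR L = H
g5 = NOT g3 = NOT L = H
g6 = g5 AND g4 = H AND H = H
g10 = NOT g5 = NOT H = L
g11 = g2 OR g6 = L OR H = H
g12 = x1 NOR g10 = H NOR L = L

g4 = H, g11 = H, g12 = L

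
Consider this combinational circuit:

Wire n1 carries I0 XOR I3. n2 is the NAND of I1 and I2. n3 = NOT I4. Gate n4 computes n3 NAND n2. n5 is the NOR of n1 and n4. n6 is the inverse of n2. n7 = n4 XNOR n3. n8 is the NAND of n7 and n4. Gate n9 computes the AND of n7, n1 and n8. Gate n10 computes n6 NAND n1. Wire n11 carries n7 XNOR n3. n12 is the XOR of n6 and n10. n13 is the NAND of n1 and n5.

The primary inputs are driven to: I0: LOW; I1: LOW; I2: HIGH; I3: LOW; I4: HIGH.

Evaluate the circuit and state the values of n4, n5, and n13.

n1 = I0 XOR I3 = LOW XOR LOW = LOW
n2 = I1 NAND I2 = LOW NAND HIGH = HIGH
n3 = NOT I4 = NOT HIGH = LOW
n4 = n3 NAND n2 = LOW NAND HIGH = HIGH
n5 = n1 NOR n4 = LOW NOR HIGH = LOW
n13 = n1 NAND n5 = LOW NAND LOW = HIGH

n4 = HIGH  n5 = LOW  n13 = HIGH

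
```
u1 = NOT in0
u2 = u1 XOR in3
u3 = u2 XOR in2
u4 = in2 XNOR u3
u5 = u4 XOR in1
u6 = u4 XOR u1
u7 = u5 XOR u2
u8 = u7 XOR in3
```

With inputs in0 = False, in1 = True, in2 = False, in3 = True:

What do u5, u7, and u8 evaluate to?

u5 = False, u7 = False, u8 = True

u1 = NOT in0 = NOT False = True
u2 = u1 XOR in3 = True XOR True = False
u3 = u2 XOR in2 = False XOR False = False
u4 = in2 XNOR u3 = False XNOR False = True
u5 = u4 XOR in1 = True XOR True = False
u7 = u5 XOR u2 = False XOR False = False
u8 = u7 XOR in3 = False XOR True = True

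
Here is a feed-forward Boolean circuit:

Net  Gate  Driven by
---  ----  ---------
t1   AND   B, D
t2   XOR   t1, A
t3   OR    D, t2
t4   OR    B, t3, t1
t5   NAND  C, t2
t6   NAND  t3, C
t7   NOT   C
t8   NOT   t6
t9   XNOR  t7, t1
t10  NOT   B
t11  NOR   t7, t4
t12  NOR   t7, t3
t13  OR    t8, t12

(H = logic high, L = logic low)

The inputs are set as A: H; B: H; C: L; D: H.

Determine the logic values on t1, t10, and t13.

t1 = B AND D = H AND H = H
t2 = t1 XOR A = H XOR H = L
t3 = D OR t2 = H OR L = H
t6 = t3 NAND C = H NAND L = H
t7 = NOT C = NOT L = H
t8 = NOT t6 = NOT H = L
t10 = NOT B = NOT H = L
t12 = t7 NOR t3 = H NOR H = L
t13 = t8 OR t12 = L OR L = L

t1 = H, t10 = L, t13 = L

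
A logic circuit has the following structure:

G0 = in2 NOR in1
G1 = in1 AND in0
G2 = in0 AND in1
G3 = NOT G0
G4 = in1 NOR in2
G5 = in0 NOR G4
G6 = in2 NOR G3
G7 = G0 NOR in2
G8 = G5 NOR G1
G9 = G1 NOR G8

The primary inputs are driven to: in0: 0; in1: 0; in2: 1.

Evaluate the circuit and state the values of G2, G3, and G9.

G2 = 0  G3 = 1  G9 = 1

G0 = in2 NOR in1 = 1 NOR 0 = 0
G1 = in1 AND in0 = 0 AND 0 = 0
G2 = in0 AND in1 = 0 AND 0 = 0
G3 = NOT G0 = NOT 0 = 1
G4 = in1 NOR in2 = 0 NOR 1 = 0
G5 = in0 NOR G4 = 0 NOR 0 = 1
G8 = G5 NOR G1 = 1 NOR 0 = 0
G9 = G1 NOR G8 = 0 NOR 0 = 1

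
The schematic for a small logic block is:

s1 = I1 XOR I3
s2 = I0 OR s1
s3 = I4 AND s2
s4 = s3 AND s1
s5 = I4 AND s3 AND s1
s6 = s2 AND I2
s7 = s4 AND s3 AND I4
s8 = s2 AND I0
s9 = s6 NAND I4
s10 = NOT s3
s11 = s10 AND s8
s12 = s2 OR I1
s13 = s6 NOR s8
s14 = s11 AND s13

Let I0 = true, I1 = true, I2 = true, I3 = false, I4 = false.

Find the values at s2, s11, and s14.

s2 = true  s11 = true  s14 = false

s1 = I1 XOR I3 = true XOR false = true
s2 = I0 OR s1 = true OR true = true
s3 = I4 AND s2 = false AND true = false
s6 = s2 AND I2 = true AND true = true
s8 = s2 AND I0 = true AND true = true
s10 = NOT s3 = NOT false = true
s11 = s10 AND s8 = true AND true = true
s13 = s6 NOR s8 = true NOR true = false
s14 = s11 AND s13 = true AND false = false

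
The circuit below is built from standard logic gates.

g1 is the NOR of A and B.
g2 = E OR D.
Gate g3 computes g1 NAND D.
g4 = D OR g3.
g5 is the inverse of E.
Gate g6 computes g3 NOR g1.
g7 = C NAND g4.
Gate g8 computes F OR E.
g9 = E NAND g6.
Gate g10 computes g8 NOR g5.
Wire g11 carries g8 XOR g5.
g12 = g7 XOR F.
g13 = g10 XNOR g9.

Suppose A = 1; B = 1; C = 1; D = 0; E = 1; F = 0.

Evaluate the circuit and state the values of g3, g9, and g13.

g3 = 1; g9 = 1; g13 = 0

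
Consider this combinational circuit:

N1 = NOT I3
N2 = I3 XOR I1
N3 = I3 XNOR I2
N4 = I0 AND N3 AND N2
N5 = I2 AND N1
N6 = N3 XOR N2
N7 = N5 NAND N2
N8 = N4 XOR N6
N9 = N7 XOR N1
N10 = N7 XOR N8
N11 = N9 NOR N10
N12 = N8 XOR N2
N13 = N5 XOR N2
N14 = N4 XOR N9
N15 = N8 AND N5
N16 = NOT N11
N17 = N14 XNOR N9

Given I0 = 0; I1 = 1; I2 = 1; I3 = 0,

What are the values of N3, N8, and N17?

N3 = 0; N8 = 1; N17 = 1

N1 = NOT I3 = NOT 0 = 1
N2 = I3 XOR I1 = 0 XOR 1 = 1
N3 = I3 XNOR I2 = 0 XNOR 1 = 0
N4 = I0 AND N3 AND N2 = 0 AND 0 AND 1 = 0
N5 = I2 AND N1 = 1 AND 1 = 1
N6 = N3 XOR N2 = 0 XOR 1 = 1
N7 = N5 NAND N2 = 1 NAND 1 = 0
N8 = N4 XOR N6 = 0 XOR 1 = 1
N9 = N7 XOR N1 = 0 XOR 1 = 1
N14 = N4 XOR N9 = 0 XOR 1 = 1
N17 = N14 XNOR N9 = 1 XNOR 1 = 1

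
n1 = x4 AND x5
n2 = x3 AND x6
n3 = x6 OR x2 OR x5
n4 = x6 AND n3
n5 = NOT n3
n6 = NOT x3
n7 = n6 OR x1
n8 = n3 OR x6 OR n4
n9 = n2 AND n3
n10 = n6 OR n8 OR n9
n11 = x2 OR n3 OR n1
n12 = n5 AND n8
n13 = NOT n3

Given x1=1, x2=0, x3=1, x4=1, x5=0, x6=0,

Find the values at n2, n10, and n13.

n2 = x3 AND x6 = 1 AND 0 = 0
n3 = x6 OR x2 OR x5 = 0 OR 0 OR 0 = 0
n4 = x6 AND n3 = 0 AND 0 = 0
n6 = NOT x3 = NOT 1 = 0
n8 = n3 OR x6 OR n4 = 0 OR 0 OR 0 = 0
n9 = n2 AND n3 = 0 AND 0 = 0
n10 = n6 OR n8 OR n9 = 0 OR 0 OR 0 = 0
n13 = NOT n3 = NOT 0 = 1

n2 = 0  n10 = 0  n13 = 1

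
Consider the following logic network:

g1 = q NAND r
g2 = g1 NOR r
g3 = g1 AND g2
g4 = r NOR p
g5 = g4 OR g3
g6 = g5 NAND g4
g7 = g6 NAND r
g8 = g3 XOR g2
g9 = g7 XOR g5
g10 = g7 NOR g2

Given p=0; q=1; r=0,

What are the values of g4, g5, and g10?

g1 = q NAND r = 1 NAND 0 = 1
g2 = g1 NOR r = 1 NOR 0 = 0
g3 = g1 AND g2 = 1 AND 0 = 0
g4 = r NOR p = 0 NOR 0 = 1
g5 = g4 OR g3 = 1 OR 0 = 1
g6 = g5 NAND g4 = 1 NAND 1 = 0
g7 = g6 NAND r = 0 NAND 0 = 1
g10 = g7 NOR g2 = 1 NOR 0 = 0

g4 = 1  g5 = 1  g10 = 0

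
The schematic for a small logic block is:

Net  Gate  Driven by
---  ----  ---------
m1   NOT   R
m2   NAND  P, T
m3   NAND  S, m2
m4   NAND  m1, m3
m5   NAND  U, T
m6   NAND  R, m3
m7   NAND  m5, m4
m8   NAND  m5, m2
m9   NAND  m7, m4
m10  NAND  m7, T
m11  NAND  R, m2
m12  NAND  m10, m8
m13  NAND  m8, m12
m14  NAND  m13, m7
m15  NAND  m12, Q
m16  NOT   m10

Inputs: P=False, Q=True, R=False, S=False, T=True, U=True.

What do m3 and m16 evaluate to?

m1 = NOT R = NOT False = True
m2 = P NAND T = False NAND True = True
m3 = S NAND m2 = False NAND True = True
m4 = m1 NAND m3 = True NAND True = False
m5 = U NAND T = True NAND True = False
m7 = m5 NAND m4 = False NAND False = True
m10 = m7 NAND T = True NAND True = False
m16 = NOT m10 = NOT False = True

m3 = True, m16 = True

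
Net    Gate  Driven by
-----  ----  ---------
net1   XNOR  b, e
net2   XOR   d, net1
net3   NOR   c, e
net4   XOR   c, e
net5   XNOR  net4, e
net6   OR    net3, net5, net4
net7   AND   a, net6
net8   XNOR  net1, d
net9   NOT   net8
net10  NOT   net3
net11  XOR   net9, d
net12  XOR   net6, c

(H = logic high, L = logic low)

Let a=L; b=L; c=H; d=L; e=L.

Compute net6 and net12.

net3 = c NOR e = H NOR L = L
net4 = c XOR e = H XOR L = H
net5 = net4 XNOR e = H XNOR L = L
net6 = net3 OR net5 OR net4 = L OR L OR H = H
net12 = net6 XOR c = H XOR H = L

net6 = H, net12 = L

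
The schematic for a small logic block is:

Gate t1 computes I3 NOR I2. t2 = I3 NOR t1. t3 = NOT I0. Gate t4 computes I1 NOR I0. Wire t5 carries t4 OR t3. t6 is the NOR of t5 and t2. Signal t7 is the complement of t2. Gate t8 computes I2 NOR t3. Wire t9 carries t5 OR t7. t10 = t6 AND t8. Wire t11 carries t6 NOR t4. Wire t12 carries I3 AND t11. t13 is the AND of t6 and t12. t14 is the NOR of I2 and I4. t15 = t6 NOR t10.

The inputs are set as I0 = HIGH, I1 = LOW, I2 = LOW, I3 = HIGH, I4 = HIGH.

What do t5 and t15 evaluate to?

t5 = LOW, t15 = LOW

t1 = I3 NOR I2 = HIGH NOR LOW = LOW
t2 = I3 NOR t1 = HIGH NOR LOW = LOW
t3 = NOT I0 = NOT HIGH = LOW
t4 = I1 NOR I0 = LOW NOR HIGH = LOW
t5 = t4 OR t3 = LOW OR LOW = LOW
t6 = t5 NOR t2 = LOW NOR LOW = HIGH
t8 = I2 NOR t3 = LOW NOR LOW = HIGH
t10 = t6 AND t8 = HIGH AND HIGH = HIGH
t15 = t6 NOR t10 = HIGH NOR HIGH = LOW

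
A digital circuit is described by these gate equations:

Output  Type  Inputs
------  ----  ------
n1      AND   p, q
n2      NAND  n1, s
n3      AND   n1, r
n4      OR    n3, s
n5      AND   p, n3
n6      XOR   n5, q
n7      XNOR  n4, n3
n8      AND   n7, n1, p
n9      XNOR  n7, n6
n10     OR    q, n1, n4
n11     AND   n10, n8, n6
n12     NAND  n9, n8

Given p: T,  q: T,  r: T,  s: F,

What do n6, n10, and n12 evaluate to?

n1 = p AND q = T AND T = T
n3 = n1 AND r = T AND T = T
n4 = n3 OR s = T OR F = T
n5 = p AND n3 = T AND T = T
n6 = n5 XOR q = T XOR T = F
n7 = n4 XNOR n3 = T XNOR T = T
n8 = n7 AND n1 AND p = T AND T AND T = T
n9 = n7 XNOR n6 = T XNOR F = F
n10 = q OR n1 OR n4 = T OR T OR T = T
n12 = n9 NAND n8 = F NAND T = T

n6 = F  n10 = T  n12 = T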